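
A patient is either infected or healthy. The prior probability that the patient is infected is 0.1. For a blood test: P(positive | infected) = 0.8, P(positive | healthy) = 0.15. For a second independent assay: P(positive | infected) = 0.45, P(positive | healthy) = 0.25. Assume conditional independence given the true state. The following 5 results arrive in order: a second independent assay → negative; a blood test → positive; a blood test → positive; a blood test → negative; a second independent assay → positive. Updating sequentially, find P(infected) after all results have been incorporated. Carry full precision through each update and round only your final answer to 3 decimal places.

Each posterior becomes the prior for the next update.
After a second independent assay='negative': P(infected) = 0.55·0.1000 / (0.55·0.1000 + 0.75·0.9000) ≈ 0.0753
After a blood test='positive': P(infected) = 0.8·0.0753 / (0.8·0.0753 + 0.15·0.9247) ≈ 0.3029
After a blood test='positive': P(infected) = 0.8·0.3029 / (0.8·0.3029 + 0.15·0.6971) ≈ 0.6986
After a blood test='negative': P(infected) = 0.2·0.6986 / (0.2·0.6986 + 0.85·0.3014) ≈ 0.3529
After a second independent assay='positive': P(infected) = 0.45·0.3529 / (0.45·0.3529 + 0.25·0.6471) ≈ 0.4954

0.495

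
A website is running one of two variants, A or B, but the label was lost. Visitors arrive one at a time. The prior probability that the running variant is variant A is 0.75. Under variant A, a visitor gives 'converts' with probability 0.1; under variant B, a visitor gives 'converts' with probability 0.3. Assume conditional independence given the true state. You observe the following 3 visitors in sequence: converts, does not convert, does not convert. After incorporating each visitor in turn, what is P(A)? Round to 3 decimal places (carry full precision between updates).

After 'converts': P(A) = 0.1·0.7500 / (0.1·0.7500 + 0.3·0.2500) ≈ 0.5000
After 'does not convert': P(A) = 0.9·0.5000 / (0.9·0.5000 + 0.7·0.5000) ≈ 0.5625
After 'does not convert': P(A) = 0.9·0.5625 / (0.9·0.5625 + 0.7·0.4375) ≈ 0.6231

0.623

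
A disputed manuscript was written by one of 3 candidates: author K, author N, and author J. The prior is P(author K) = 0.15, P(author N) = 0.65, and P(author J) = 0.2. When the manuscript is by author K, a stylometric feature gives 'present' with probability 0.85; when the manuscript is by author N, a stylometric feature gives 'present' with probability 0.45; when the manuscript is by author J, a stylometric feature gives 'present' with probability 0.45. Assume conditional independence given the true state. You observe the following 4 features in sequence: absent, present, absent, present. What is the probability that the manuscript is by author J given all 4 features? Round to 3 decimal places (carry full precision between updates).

After 'absent': normaliser = 0.15·0.1500 + 0.55·0.6500 + 0.55·0.2000; P(author K) ≈ 0.0459, P(author N) ≈ 0.7296, P(author J) ≈ 0.2245
After 'present': normaliser = 0.85·0.0459 + 0.45·0.7296 + 0.45·0.2245; P(author K) ≈ 0.0833, P(author N) ≈ 0.7010, P(author J) ≈ 0.2157
After 'absent': normaliser = 0.15·0.0833 + 0.55·0.7010 + 0.55·0.2157; P(author K) ≈ 0.0242, P(author N) ≈ 0.7462, P(author J) ≈ 0.2296
After 'present': normaliser = 0.85·0.0242 + 0.45·0.7462 + 0.45·0.2296; P(author K) ≈ 0.0447, P(author N) ≈ 0.7305, P(author J) ≈ 0.2248

0.225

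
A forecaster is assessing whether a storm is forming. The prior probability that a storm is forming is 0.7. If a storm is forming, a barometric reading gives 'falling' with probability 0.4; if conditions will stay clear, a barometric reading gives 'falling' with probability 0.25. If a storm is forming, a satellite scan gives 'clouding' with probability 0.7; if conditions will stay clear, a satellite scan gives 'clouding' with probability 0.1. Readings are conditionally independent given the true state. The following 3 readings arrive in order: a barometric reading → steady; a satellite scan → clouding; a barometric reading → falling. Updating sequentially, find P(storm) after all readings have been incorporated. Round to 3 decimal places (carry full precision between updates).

0.954

After a barometric reading='steady': P(storm) = 0.6·0.7000 / (0.6·0.7000 + 0.75·0.3000) ≈ 0.6512
After a satellite scan='clouding': P(storm) = 0.7·0.6512 / (0.7·0.6512 + 0.1·0.3488) ≈ 0.9289
After a barometric reading='falling': P(storm) = 0.4·0.9289 / (0.4·0.9289 + 0.25·0.0711) ≈ 0.9544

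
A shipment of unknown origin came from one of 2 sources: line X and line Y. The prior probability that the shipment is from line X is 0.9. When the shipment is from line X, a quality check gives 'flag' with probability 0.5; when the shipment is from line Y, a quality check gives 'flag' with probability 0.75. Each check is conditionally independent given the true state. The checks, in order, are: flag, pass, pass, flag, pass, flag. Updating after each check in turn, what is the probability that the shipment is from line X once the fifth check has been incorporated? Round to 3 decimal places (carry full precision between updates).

0.970

After 'flag': P(line X) = 0.5·0.9000 / (0.5·0.9000 + 0.75·0.1000) ≈ 0.8571
After 'pass': P(line X) = 0.5·0.8571 / (0.5·0.8571 + 0.25·0.1429) ≈ 0.9231
After 'pass': P(line X) = 0.5·0.9231 / (0.5·0.9231 + 0.25·0.0769) ≈ 0.9600
After 'flag': P(line X) = 0.5·0.9600 / (0.5·0.9600 + 0.75·0.0400) ≈ 0.9412
After 'pass': P(line X) = 0.5·0.9412 / (0.5·0.9412 + 0.25·0.0588) ≈ 0.9697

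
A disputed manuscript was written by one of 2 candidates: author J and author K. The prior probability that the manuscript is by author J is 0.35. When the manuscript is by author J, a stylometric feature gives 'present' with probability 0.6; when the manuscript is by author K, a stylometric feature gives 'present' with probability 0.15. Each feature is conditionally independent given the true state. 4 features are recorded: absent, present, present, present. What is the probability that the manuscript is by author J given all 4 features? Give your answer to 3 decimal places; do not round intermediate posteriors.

Apply Bayes' rule sequentially, carrying P(author J) forward.
After 'absent': P(author J) = 0.4·0.3500 / (0.4·0.3500 + 0.85·0.6500) ≈ 0.2022
After 'present': P(author J) = 0.6·0.2022 / (0.6·0.2022 + 0.15·0.7978) ≈ 0.5034
After 'present': P(author J) = 0.6·0.5034 / (0.6·0.5034 + 0.15·0.4966) ≈ 0.8021
After 'present': P(author J) = 0.6·0.8021 / (0.6·0.8021 + 0.15·0.1979) ≈ 0.9419

0.942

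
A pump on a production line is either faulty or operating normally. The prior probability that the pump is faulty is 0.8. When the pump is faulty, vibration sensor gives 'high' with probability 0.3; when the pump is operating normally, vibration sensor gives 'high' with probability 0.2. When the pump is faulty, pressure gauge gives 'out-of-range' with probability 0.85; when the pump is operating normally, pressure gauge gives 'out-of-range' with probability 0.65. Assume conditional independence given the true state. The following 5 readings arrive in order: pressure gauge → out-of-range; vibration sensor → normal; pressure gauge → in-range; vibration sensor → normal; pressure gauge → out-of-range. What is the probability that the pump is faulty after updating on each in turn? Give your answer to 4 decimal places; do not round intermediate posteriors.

After pressure gauge='out-of-range': P(faulty) = 0.85·0.8000 / (0.85·0.8000 + 0.65·0.2000) ≈ 0.8395
After vibration sensor='normal': P(faulty) = 0.7·0.8395 / (0.7·0.8395 + 0.8·0.1605) ≈ 0.8207
After pressure gauge='in-range': P(faulty) = 0.15·0.8207 / (0.15·0.8207 + 0.35·0.1793) ≈ 0.6623
After vibration sensor='normal': P(faulty) = 0.7·0.6623 / (0.7·0.6623 + 0.8·0.3377) ≈ 0.6319
After pressure gauge='out-of-range': P(faulty) = 0.85·0.6319 / (0.85·0.6319 + 0.65·0.3681) ≈ 0.6918

0.6918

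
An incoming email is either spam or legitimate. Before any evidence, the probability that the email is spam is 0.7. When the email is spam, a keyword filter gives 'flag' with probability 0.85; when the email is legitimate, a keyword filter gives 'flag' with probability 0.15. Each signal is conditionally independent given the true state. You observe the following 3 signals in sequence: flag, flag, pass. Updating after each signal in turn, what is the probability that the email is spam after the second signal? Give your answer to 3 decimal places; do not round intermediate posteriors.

0.987

After 'flag': P(spam) = 0.85·0.7000 / (0.85·0.7000 + 0.15·0.3000) ≈ 0.9297
After 'flag': P(spam) = 0.85·0.9297 / (0.85·0.9297 + 0.15·0.0703) ≈ 0.9868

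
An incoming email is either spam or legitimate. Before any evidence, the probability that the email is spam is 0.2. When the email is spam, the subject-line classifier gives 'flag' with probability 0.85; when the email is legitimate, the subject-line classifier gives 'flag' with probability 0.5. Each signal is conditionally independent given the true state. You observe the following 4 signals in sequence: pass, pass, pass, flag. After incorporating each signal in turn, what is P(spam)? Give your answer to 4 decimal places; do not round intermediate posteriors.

After 'pass': P(spam) = 0.15·0.2000 / (0.15·0.2000 + 0.5·0.8000) ≈ 0.0698
After 'pass': P(spam) = 0.15·0.0698 / (0.15·0.0698 + 0.5·0.9302) ≈ 0.0220
After 'pass': P(spam) = 0.15·0.0220 / (0.15·0.0220 + 0.5·0.9780) ≈ 0.0067
After 'flag': P(spam) = 0.85·0.0067 / (0.85·0.0067 + 0.5·0.9933) ≈ 0.0113

0.0113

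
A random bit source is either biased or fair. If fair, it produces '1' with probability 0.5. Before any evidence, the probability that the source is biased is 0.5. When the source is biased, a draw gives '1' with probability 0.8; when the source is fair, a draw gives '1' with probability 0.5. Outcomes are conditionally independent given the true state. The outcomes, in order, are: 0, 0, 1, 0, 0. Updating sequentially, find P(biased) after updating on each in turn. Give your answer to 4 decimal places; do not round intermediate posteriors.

After '0': P(biased) = 0.2·0.5000 / (0.2·0.5000 + 0.5·0.5000) ≈ 0.2857
After '0': P(biased) = 0.2·0.2857 / (0.2·0.2857 + 0.5·0.7143) ≈ 0.1379
After '1': P(biased) = 0.8·0.1379 / (0.8·0.1379 + 0.5·0.8621) ≈ 0.2038
After '0': P(biased) = 0.2·0.2038 / (0.2·0.2038 + 0.5·0.7962) ≈ 0.0929
After '0': P(biased) = 0.2·0.0929 / (0.2·0.0929 + 0.5·0.9071) ≈ 0.0393

0.0393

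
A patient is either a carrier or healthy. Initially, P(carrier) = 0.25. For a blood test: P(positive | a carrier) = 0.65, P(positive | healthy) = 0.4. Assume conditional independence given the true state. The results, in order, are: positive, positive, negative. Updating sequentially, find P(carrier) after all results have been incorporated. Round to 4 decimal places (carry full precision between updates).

0.3393

Apply Bayes' rule sequentially, carrying P(carrier) forward.
After 'positive': P(carrier) = 0.65·0.2500 / (0.65·0.2500 + 0.4·0.7500) ≈ 0.3514
After 'positive': P(carrier) = 0.65·0.3514 / (0.65·0.3514 + 0.4·0.6486) ≈ 0.4681
After 'negative': P(carrier) = 0.35·0.4681 / (0.35·0.4681 + 0.6·0.5319) ≈ 0.3393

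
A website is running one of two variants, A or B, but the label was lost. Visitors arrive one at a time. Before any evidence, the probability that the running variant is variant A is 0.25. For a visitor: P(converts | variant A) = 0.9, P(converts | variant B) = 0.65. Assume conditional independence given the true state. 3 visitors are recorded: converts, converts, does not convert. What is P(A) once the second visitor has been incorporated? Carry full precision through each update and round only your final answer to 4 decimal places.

0.3899

After 'converts': P(A) = 0.9·0.2500 / (0.9·0.2500 + 0.65·0.7500) ≈ 0.3158
After 'converts': P(A) = 0.9·0.3158 / (0.9·0.3158 + 0.65·0.6842) ≈ 0.3899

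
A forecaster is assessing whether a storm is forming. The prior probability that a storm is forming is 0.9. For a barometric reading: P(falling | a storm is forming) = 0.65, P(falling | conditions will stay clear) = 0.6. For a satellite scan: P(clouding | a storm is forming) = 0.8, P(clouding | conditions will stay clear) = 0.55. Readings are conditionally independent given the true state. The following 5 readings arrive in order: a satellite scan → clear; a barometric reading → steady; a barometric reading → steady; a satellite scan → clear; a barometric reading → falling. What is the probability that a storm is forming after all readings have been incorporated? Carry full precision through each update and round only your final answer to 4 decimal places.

0.5959

After a satellite scan='clear': P(storm) = 0.2·0.9000 / (0.2·0.9000 + 0.45·0.1000) ≈ 0.8000
After a barometric reading='steady': P(storm) = 0.35·0.8000 / (0.35·0.8000 + 0.4·0.2000) ≈ 0.7778
After a barometric reading='steady': P(storm) = 0.35·0.7778 / (0.35·0.7778 + 0.4·0.2222) ≈ 0.7538
After a satellite scan='clear': P(storm) = 0.2·0.7538 / (0.2·0.7538 + 0.45·0.2462) ≈ 0.5765
After a barometric reading='falling': P(storm) = 0.65·0.5765 / (0.65·0.5765 + 0.6·0.4235) ≈ 0.5959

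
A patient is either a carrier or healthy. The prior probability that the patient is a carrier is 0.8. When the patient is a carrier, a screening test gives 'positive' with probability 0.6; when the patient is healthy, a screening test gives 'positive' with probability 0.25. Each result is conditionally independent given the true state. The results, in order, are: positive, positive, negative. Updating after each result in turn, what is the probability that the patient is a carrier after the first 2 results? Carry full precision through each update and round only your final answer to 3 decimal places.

Each posterior becomes the prior for the next update.
After 'positive': P(carrier) = 0.6·0.8000 / (0.6·0.8000 + 0.25·0.2000) ≈ 0.9057
After 'positive': P(carrier) = 0.6·0.9057 / (0.6·0.9057 + 0.25·0.0943) ≈ 0.9584

0.958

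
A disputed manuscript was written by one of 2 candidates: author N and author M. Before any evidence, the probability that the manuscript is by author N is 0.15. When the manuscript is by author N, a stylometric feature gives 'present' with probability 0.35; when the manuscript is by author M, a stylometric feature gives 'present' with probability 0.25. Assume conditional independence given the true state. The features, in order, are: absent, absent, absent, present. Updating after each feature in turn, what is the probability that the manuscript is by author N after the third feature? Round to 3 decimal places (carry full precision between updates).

0.103

After 'absent': P(author N) = 0.65·0.1500 / (0.65·0.1500 + 0.75·0.8500) ≈ 0.1327
After 'absent': P(author N) = 0.65·0.1327 / (0.65·0.1327 + 0.75·0.8673) ≈ 0.1170
After 'absent': P(author N) = 0.65·0.1170 / (0.65·0.1170 + 0.75·0.8830) ≈ 0.1030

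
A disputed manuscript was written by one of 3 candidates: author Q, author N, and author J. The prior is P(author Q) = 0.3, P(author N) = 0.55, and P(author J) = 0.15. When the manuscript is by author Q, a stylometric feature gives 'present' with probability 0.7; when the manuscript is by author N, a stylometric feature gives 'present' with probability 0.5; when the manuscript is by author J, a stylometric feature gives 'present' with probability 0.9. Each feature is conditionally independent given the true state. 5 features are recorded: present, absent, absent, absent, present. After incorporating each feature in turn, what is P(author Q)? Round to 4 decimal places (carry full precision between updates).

0.1865

After 'present': normaliser = 0.7·0.3000 + 0.5·0.5500 + 0.9·0.1500; P(author Q) ≈ 0.3387, P(author N) ≈ 0.4435, P(author J) ≈ 0.2177
After 'absent': normaliser = 0.3·0.3387 + 0.5·0.4435 + 0.1·0.2177; P(author Q) ≈ 0.2944, P(author N) ≈ 0.6425, P(author J) ≈ 0.0631
After 'absent': normaliser = 0.3·0.2944 + 0.5·0.6425 + 0.1·0.0631; P(author Q) ≈ 0.2124, P(author N) ≈ 0.7725, P(author J) ≈ 0.0152
After 'absent': normaliser = 0.3·0.2124 + 0.5·0.7725 + 0.1·0.0152; P(author Q) ≈ 0.1411, P(author N) ≈ 0.8555, P(author J) ≈ 0.0034
After 'present': normaliser = 0.7·0.1411 + 0.5·0.8555 + 0.9·0.0034; P(author Q) ≈ 0.1865, P(author N) ≈ 0.8078, P(author J) ≈ 0.0057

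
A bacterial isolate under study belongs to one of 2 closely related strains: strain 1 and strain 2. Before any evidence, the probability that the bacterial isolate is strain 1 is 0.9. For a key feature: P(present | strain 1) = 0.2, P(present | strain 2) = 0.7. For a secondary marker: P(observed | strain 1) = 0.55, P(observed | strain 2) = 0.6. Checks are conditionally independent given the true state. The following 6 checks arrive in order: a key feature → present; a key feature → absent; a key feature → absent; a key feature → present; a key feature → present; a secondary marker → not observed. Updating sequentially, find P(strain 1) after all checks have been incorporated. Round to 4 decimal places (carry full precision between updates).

Apply Bayes' rule sequentially, carrying P(strain 1) forward.
After a key feature='present': P(strain 1) = 0.2·0.9000 / (0.2·0.9000 + 0.7·0.1000) ≈ 0.7200
After a key feature='absent': P(strain 1) = 0.8·0.7200 / (0.8·0.7200 + 0.3·0.2800) ≈ 0.8727
After a key feature='absent': P(strain 1) = 0.8·0.8727 / (0.8·0.8727 + 0.3·0.1273) ≈ 0.9481
After a key feature='present': P(strain 1) = 0.2·0.9481 / (0.2·0.9481 + 0.7·0.0519) ≈ 0.8393
After a key feature='present': P(strain 1) = 0.2·0.8393 / (0.2·0.8393 + 0.7·0.1607) ≈ 0.5988
After a secondary marker='not observed': P(strain 1) = 0.45·0.5988 / (0.45·0.5988 + 0.4·0.4012) ≈ 0.6268

0.6268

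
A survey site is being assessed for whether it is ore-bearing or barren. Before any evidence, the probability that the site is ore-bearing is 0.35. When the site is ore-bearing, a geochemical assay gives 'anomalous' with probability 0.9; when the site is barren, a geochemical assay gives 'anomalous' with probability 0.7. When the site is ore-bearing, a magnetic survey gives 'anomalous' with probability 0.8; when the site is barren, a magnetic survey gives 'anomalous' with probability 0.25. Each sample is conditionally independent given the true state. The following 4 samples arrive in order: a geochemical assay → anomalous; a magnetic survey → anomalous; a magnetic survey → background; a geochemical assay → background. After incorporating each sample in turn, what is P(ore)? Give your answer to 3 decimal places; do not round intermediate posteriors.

Apply Bayes' rule sequentially, carrying P(ore) forward.
After a geochemical assay='anomalous': P(ore) = 0.9·0.3500 / (0.9·0.3500 + 0.7·0.6500) ≈ 0.4091
After a magnetic survey='anomalous': P(ore) = 0.8·0.4091 / (0.8·0.4091 + 0.25·0.5909) ≈ 0.6890
After a magnetic survey='background': P(ore) = 0.2·0.6890 / (0.2·0.6890 + 0.75·0.3110) ≈ 0.3714
After a geochemical assay='background': P(ore) = 0.1·0.3714 / (0.1·0.3714 + 0.3·0.6286) ≈ 0.1645

0.165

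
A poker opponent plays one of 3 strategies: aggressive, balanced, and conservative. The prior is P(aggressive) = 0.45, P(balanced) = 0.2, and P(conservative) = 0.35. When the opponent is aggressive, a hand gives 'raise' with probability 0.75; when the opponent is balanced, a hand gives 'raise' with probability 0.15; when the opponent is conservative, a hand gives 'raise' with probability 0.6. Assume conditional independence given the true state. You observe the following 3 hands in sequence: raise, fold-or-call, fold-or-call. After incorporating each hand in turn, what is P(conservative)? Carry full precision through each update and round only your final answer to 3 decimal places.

After 'raise': normaliser = 0.75·0.4500 + 0.15·0.2000 + 0.6·0.3500; P(aggressive) ≈ 0.5844, P(balanced) ≈ 0.0519, P(conservative) ≈ 0.3636
After 'fold-or-call': normaliser = 0.25·0.5844 + 0.85·0.0519 + 0.4·0.3636; P(aggressive) ≈ 0.4352, P(balanced) ≈ 0.1315, P(conservative) ≈ 0.4333
After 'fold-or-call': normaliser = 0.25·0.4352 + 0.85·0.1315 + 0.4·0.4333; P(aggressive) ≈ 0.2762, P(balanced) ≈ 0.2838, P(conservative) ≈ 0.4400

0.440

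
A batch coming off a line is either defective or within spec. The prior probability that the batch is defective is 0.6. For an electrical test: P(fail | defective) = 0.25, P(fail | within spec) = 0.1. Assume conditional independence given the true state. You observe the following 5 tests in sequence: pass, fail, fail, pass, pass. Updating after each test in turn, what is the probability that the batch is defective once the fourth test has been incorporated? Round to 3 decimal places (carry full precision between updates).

Apply Bayes' rule sequentially, carrying P(defective) forward.
After 'pass': P(defective) = 0.75·0.6000 / (0.75·0.6000 + 0.9·0.4000) ≈ 0.5556
After 'fail': P(defective) = 0.25·0.5556 / (0.25·0.5556 + 0.1·0.4444) ≈ 0.7576
After 'fail': P(defective) = 0.25·0.7576 / (0.25·0.7576 + 0.1·0.2424) ≈ 0.8865
After 'pass': P(defective) = 0.75·0.8865 / (0.75·0.8865 + 0.9·0.1135) ≈ 0.8669

0.867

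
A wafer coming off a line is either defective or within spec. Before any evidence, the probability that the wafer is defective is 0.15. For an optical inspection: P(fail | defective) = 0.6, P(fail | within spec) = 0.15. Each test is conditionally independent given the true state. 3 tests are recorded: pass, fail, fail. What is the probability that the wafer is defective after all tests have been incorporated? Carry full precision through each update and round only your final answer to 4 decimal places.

0.5706

Each posterior becomes the prior for the next update.
After 'pass': P(defective) = 0.4·0.1500 / (0.4·0.1500 + 0.85·0.8500) ≈ 0.0767
After 'fail': P(defective) = 0.6·0.0767 / (0.6·0.0767 + 0.15·0.9233) ≈ 0.2494
After 'fail': P(defective) = 0.6·0.2494 / (0.6·0.2494 + 0.15·0.7506) ≈ 0.5706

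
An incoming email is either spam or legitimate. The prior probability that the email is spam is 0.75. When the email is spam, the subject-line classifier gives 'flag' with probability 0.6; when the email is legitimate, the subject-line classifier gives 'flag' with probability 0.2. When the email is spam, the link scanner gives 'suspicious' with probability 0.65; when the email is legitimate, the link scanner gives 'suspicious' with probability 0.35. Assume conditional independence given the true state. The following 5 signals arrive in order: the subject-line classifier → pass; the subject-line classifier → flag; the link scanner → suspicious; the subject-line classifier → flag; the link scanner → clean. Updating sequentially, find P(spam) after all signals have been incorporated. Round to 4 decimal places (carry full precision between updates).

0.9310

After the subject-line classifier='pass': P(spam) = 0.4·0.7500 / (0.4·0.7500 + 0.8·0.2500) ≈ 0.6000
After the subject-line classifier='flag': P(spam) = 0.6·0.6000 / (0.6·0.6000 + 0.2·0.4000) ≈ 0.8182
After the link scanner='suspicious': P(spam) = 0.65·0.8182 / (0.65·0.8182 + 0.35·0.1818) ≈ 0.8931
After the subject-line classifier='flag': P(spam) = 0.6·0.8931 / (0.6·0.8931 + 0.2·0.1069) ≈ 0.9616
After the link scanner='clean': P(spam) = 0.35·0.9616 / (0.35·0.9616 + 0.65·0.0384) ≈ 0.9310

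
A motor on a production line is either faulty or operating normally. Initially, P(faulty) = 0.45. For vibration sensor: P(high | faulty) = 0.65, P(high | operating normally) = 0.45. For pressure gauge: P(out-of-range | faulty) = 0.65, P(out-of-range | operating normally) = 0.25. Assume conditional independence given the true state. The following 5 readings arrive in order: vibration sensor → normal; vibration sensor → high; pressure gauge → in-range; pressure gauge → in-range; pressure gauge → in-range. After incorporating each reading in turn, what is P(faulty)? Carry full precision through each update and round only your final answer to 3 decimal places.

After vibration sensor='normal': P(faulty) = 0.35·0.4500 / (0.35·0.4500 + 0.55·0.5500) ≈ 0.3424
After vibration sensor='high': P(faulty) = 0.65·0.3424 / (0.65·0.3424 + 0.45·0.6576) ≈ 0.4292
After pressure gauge='in-range': P(faulty) = 0.35·0.4292 / (0.35·0.4292 + 0.75·0.5708) ≈ 0.2598
After pressure gauge='in-range': P(faulty) = 0.35·0.2598 / (0.35·0.2598 + 0.75·0.7402) ≈ 0.1407
After pressure gauge='in-range': P(faulty) = 0.35·0.1407 / (0.35·0.1407 + 0.75·0.8593) ≈ 0.0710

0.071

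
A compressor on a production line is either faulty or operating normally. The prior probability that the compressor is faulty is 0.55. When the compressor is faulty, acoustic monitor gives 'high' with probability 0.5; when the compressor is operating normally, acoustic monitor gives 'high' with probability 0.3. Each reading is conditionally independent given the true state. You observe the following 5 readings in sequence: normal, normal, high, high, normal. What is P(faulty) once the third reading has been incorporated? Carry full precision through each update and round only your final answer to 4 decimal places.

0.5096

After 'normal': P(faulty) = 0.5·0.5500 / (0.5·0.5500 + 0.7·0.4500) ≈ 0.4661
After 'normal': P(faulty) = 0.5·0.4661 / (0.5·0.4661 + 0.7·0.5339) ≈ 0.3841
After 'high': P(faulty) = 0.5·0.3841 / (0.5·0.3841 + 0.3·0.6159) ≈ 0.5096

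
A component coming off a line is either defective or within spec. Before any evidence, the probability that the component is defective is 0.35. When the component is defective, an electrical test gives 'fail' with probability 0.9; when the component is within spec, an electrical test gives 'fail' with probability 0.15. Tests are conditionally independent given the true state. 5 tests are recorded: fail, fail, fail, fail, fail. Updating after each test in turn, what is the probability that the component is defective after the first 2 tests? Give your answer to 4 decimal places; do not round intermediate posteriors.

0.9509

After 'fail': P(defective) = 0.9·0.3500 / (0.9·0.3500 + 0.15·0.6500) ≈ 0.7636
After 'fail': P(defective) = 0.9·0.7636 / (0.9·0.7636 + 0.15·0.2364) ≈ 0.9509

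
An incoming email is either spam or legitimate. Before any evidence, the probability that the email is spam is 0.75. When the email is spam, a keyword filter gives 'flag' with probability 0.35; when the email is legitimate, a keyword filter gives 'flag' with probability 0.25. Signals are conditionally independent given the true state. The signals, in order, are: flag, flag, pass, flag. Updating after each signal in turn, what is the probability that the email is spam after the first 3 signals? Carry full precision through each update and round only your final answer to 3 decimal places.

0.836

After 'flag': P(spam) = 0.35·0.7500 / (0.35·0.7500 + 0.25·0.2500) ≈ 0.8077
After 'flag': P(spam) = 0.35·0.8077 / (0.35·0.8077 + 0.25·0.1923) ≈ 0.8547
After 'pass': P(spam) = 0.65·0.8547 / (0.65·0.8547 + 0.75·0.1453) ≈ 0.8360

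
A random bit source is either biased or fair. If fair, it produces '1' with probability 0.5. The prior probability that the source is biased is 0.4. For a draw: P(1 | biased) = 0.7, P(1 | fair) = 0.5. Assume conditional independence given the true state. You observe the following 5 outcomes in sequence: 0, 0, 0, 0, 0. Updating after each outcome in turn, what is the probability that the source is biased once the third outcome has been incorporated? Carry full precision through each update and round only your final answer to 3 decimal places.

After '0': P(biased) = 0.3·0.4000 / (0.3·0.4000 + 0.5·0.6000) ≈ 0.2857
After '0': P(biased) = 0.3·0.2857 / (0.3·0.2857 + 0.5·0.7143) ≈ 0.1935
After '0': P(biased) = 0.3·0.1935 / (0.3·0.1935 + 0.5·0.8065) ≈ 0.1259

0.126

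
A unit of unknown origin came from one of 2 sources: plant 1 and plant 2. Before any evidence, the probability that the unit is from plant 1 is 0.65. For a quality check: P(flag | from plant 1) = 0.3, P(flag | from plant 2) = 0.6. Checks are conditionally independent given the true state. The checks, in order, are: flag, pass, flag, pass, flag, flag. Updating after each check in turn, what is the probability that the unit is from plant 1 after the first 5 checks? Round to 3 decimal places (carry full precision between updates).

0.416

After 'flag': P(plant 1) = 0.3·0.6500 / (0.3·0.6500 + 0.6·0.3500) ≈ 0.4815
After 'pass': P(plant 1) = 0.7·0.4815 / (0.7·0.4815 + 0.4·0.5185) ≈ 0.6190
After 'flag': P(plant 1) = 0.3·0.6190 / (0.3·0.6190 + 0.6·0.3810) ≈ 0.4483
After 'pass': P(plant 1) = 0.7·0.4483 / (0.7·0.4483 + 0.4·0.5517) ≈ 0.5871
After 'flag': P(plant 1) = 0.3·0.5871 / (0.3·0.5871 + 0.6·0.4129) ≈ 0.4155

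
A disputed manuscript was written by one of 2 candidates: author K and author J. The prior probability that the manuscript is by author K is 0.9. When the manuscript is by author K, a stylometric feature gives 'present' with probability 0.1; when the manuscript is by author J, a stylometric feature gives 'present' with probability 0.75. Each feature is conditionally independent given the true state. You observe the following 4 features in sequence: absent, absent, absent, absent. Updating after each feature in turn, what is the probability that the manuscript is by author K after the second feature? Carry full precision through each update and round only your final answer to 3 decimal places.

After 'absent': P(author K) = 0.9·0.9000 / (0.9·0.9000 + 0.25·0.1000) ≈ 0.9701
After 'absent': P(author K) = 0.9·0.9701 / (0.9·0.9701 + 0.25·0.0299) ≈ 0.9915

0.991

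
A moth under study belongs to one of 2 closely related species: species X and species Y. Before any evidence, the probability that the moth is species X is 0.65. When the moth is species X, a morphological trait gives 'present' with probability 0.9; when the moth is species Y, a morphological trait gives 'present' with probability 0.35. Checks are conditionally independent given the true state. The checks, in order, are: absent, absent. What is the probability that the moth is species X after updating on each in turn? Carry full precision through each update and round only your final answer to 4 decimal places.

0.0421

Apply Bayes' rule sequentially, carrying P(species X) forward.
After 'absent': P(species X) = 0.1·0.6500 / (0.1·0.6500 + 0.65·0.3500) ≈ 0.2222
After 'absent': P(species X) = 0.1·0.2222 / (0.1·0.2222 + 0.65·0.7778) ≈ 0.0421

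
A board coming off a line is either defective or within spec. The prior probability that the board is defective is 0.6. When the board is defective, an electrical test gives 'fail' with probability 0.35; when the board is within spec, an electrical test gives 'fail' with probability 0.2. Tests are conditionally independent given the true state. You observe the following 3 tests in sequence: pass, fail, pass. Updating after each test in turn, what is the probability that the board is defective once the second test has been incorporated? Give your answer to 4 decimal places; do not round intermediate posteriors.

0.6808

After 'pass': P(defective) = 0.65·0.6000 / (0.65·0.6000 + 0.8·0.4000) ≈ 0.5493
After 'fail': P(defective) = 0.35·0.5493 / (0.35·0.5493 + 0.2·0.4507) ≈ 0.6808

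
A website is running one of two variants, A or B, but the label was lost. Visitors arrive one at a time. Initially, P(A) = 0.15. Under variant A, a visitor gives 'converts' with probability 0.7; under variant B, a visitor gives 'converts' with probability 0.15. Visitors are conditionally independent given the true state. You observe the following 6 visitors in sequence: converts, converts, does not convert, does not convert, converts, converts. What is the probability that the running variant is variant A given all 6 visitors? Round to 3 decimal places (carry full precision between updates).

0.912

Each posterior becomes the prior for the next update.
After 'converts': P(A) = 0.7·0.1500 / (0.7·0.1500 + 0.15·0.8500) ≈ 0.4516
After 'converts': P(A) = 0.7·0.4516 / (0.7·0.4516 + 0.15·0.5484) ≈ 0.7935
After 'does not convert': P(A) = 0.3·0.7935 / (0.3·0.7935 + 0.85·0.2065) ≈ 0.5756
After 'does not convert': P(A) = 0.3·0.5756 / (0.3·0.5756 + 0.85·0.4244) ≈ 0.3237
After 'converts': P(A) = 0.7·0.3237 / (0.7·0.3237 + 0.15·0.6763) ≈ 0.6908
After 'converts': P(A) = 0.7·0.6908 / (0.7·0.6908 + 0.15·0.3092) ≈ 0.9125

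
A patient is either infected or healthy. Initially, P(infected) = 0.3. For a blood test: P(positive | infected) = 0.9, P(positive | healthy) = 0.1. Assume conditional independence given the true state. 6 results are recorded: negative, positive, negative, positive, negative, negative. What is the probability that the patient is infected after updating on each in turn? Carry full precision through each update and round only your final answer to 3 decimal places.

After 'negative': P(infected) = 0.1·0.3000 / (0.1·0.3000 + 0.9·0.7000) ≈ 0.0455
After 'positive': P(infected) = 0.9·0.0455 / (0.9·0.0455 + 0.1·0.9545) ≈ 0.3000
After 'negative': P(infected) = 0.1·0.3000 / (0.1·0.3000 + 0.9·0.7000) ≈ 0.0455
After 'positive': P(infected) = 0.9·0.0455 / (0.9·0.0455 + 0.1·0.9545) ≈ 0.3000
After 'negative': P(infected) = 0.1·0.3000 / (0.1·0.3000 + 0.9·0.7000) ≈ 0.0455
After 'negative': P(infected) = 0.1·0.0455 / (0.1·0.0455 + 0.9·0.9545) ≈ 0.0053

0.005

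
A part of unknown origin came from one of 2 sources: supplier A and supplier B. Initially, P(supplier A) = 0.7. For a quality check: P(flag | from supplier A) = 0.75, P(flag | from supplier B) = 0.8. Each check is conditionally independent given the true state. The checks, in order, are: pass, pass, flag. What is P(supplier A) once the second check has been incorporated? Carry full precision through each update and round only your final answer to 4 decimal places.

Apply Bayes' rule sequentially, carrying P(supplier A) forward.
After 'pass': P(supplier A) = 0.25·0.7000 / (0.25·0.7000 + 0.2·0.3000) ≈ 0.7447
After 'pass': P(supplier A) = 0.25·0.7447 / (0.25·0.7447 + 0.2·0.2553) ≈ 0.7848

0.7848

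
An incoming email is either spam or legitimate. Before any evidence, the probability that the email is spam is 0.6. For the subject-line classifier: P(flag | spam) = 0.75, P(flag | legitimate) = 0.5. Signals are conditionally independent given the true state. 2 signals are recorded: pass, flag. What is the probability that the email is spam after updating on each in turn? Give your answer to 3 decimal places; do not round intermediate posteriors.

0.529

After 'pass': P(spam) = 0.25·0.6000 / (0.25·0.6000 + 0.5·0.4000) ≈ 0.4286
After 'flag': P(spam) = 0.75·0.4286 / (0.75·0.4286 + 0.5·0.5714) ≈ 0.5294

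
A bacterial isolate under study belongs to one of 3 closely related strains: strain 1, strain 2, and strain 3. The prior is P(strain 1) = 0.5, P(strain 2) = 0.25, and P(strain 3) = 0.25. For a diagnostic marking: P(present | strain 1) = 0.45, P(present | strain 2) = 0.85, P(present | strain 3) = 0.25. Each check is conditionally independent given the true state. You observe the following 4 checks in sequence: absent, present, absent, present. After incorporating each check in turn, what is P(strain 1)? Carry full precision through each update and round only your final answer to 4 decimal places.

0.7044

After 'absent': normaliser = 0.55·0.5000 + 0.15·0.2500 + 0.75·0.2500; P(strain 1) ≈ 0.5500, P(strain 2) ≈ 0.0750, P(strain 3) ≈ 0.3750
After 'present': normaliser = 0.45·0.5500 + 0.85·0.0750 + 0.25·0.3750; P(strain 1) ≈ 0.6111, P(strain 2) ≈ 0.1574, P(strain 3) ≈ 0.2315
After 'absent': normaliser = 0.55·0.6111 + 0.15·0.1574 + 0.75·0.2315; P(strain 1) ≈ 0.6302, P(strain 2) ≈ 0.0443, P(strain 3) ≈ 0.3255
After 'present': normaliser = 0.45·0.6302 + 0.85·0.0443 + 0.25·0.3255; P(strain 1) ≈ 0.7044, P(strain 2) ≈ 0.0935, P(strain 3) ≈ 0.2021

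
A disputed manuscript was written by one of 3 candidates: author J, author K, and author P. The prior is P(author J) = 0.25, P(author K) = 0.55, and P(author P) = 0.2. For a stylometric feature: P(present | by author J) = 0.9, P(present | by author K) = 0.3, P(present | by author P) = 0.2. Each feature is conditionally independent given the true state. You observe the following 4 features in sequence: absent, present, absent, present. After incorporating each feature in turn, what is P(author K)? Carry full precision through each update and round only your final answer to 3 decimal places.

0.772

Apply Bayes' rule sequentially, carrying P(author K) forward.
After 'absent': normaliser = 0.1·0.2500 + 0.7·0.5500 + 0.8·0.2000; P(author J) ≈ 0.0439, P(author K) ≈ 0.6754, P(author P) ≈ 0.2807
After 'present': normaliser = 0.9·0.0439 + 0.3·0.6754 + 0.2·0.2807; P(author J) ≈ 0.1324, P(author K) ≈ 0.6794, P(author P) ≈ 0.1882
After 'absent': normaliser = 0.1·0.1324 + 0.7·0.6794 + 0.8·0.1882; P(author J) ≈ 0.0207, P(author K) ≈ 0.7438, P(author P) ≈ 0.2355
After 'present': normaliser = 0.9·0.0207 + 0.3·0.7438 + 0.2·0.2355; P(author J) ≈ 0.0645, P(author K) ≈ 0.7725, P(author P) ≈ 0.1631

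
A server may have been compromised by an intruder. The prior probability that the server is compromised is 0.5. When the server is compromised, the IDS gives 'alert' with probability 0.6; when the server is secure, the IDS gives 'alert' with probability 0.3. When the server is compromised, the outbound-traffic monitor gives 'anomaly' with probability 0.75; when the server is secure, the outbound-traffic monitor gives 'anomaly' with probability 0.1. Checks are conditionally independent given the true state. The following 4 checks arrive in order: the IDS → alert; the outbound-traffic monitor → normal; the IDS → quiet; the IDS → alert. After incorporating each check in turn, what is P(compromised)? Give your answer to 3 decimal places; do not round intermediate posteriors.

Each posterior becomes the prior for the next update.
After the IDS='alert': P(compromised) = 0.6·0.5000 / (0.6·0.5000 + 0.3·0.5000) ≈ 0.6667
After the outbound-traffic monitor='normal': P(compromised) = 0.25·0.6667 / (0.25·0.6667 + 0.9·0.3333) ≈ 0.3571
After the IDS='quiet': P(compromised) = 0.4·0.3571 / (0.4·0.3571 + 0.7·0.6429) ≈ 0.2410
After the IDS='alert': P(compromised) = 0.6·0.2410 / (0.6·0.2410 + 0.3·0.7590) ≈ 0.3883

0.388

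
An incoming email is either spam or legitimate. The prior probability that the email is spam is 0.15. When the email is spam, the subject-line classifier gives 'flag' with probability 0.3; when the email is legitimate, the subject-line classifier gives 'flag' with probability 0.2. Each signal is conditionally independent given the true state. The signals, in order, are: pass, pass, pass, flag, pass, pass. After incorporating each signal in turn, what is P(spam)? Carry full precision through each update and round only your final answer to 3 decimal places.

0.120

After 'pass': P(spam) = 0.7·0.1500 / (0.7·0.1500 + 0.8·0.8500) ≈ 0.1338
After 'pass': P(spam) = 0.7·0.1338 / (0.7·0.1338 + 0.8·0.8662) ≈ 0.1190
After 'pass': P(spam) = 0.7·0.1190 / (0.7·0.1190 + 0.8·0.8810) ≈ 0.1057
After 'flag': P(spam) = 0.3·0.1057 / (0.3·0.1057 + 0.2·0.8943) ≈ 0.1506
After 'pass': P(spam) = 0.7·0.1506 / (0.7·0.1506 + 0.8·0.8494) ≈ 0.1343
After 'pass': P(spam) = 0.7·0.1343 / (0.7·0.1343 + 0.8·0.8657) ≈ 0.1195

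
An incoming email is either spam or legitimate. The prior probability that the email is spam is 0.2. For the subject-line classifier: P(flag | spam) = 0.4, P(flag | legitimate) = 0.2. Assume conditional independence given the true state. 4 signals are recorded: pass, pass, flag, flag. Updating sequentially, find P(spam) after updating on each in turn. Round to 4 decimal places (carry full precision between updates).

0.3600

Each posterior becomes the prior for the next update.
After 'pass': P(spam) = 0.6·0.2000 / (0.6·0.2000 + 0.8·0.8000) ≈ 0.1579
After 'pass': P(spam) = 0.6·0.1579 / (0.6·0.1579 + 0.8·0.8421) ≈ 0.1233
After 'flag': P(spam) = 0.4·0.1233 / (0.4·0.1233 + 0.2·0.8767) ≈ 0.2195
After 'flag': P(spam) = 0.4·0.2195 / (0.4·0.2195 + 0.2·0.7805) ≈ 0.3600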